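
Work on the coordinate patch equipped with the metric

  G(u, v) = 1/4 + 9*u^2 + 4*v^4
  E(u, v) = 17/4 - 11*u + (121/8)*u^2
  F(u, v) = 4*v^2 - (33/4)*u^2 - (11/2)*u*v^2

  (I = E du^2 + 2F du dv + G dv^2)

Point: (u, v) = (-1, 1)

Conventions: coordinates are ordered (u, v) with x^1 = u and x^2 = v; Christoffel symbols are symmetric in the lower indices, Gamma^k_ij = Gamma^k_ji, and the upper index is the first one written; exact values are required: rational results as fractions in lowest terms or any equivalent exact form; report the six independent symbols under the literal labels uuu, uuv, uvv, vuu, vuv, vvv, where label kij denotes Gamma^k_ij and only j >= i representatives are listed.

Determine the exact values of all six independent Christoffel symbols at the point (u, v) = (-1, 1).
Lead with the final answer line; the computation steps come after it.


Answer: Gamma_uuu = -9185/12829, Gamma_uuv = 360/12829, Gamma_uvv = 11552/12829, Gamma_vuu = 11517/12829, Gamma_vuv = -8748/12829, Gamma_vvv = 6656/12829

E = 243/8, F = 5/4, G = 53/4 at the point
E_u = -165/4, E_v = 0, F_u = 11, F_v = 19, G_u = -18, G_v = 16
EG - F^2 = 12829/32;  g^inv = (32/12829) * [[53/4, -5/4], [-5/4, 243/8]]
first-kind symbols [ij,l] = (1/2)(d_i g_jl + d_j g_il - d_l g_ij): [uu,u] = E_u/2 = -165/8, [uu,v] = F_u - E_v/2 = 11, [uv,u] = E_v/2 = 0, [uv,v] = G_u/2 = -9, [vv,u] = F_v - G_u/2 = 28, [vv,v] = G_v/2 = 8
Gamma^u_ij = (G*[ij,u] - F*[ij,v])/(EG - F^2), Gamma^v_ij = (E*[ij,v] - F*[ij,u])/(EG - F^2)


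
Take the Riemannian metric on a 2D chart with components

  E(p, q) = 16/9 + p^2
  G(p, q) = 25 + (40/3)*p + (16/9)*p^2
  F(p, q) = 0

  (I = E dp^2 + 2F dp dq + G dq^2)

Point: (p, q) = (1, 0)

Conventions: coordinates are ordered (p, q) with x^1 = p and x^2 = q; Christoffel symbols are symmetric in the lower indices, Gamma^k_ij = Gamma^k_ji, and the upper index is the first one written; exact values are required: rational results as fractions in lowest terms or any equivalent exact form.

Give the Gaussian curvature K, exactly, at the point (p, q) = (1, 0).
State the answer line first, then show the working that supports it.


Answer: K = 324/11875

E = 25/9, F = 0, G = 361/9, EG - F^2 = 9025/81 at the point
E_p = 2, E_q = 0, F_p = 0, F_q = 0, G_p = 152/9, G_q = 0
E_qq = 0, F_pq = 0, G_pp = 32/9
K follows from Brioschi's formula, (det M1 - det M2)/(EG - F^2)^2.
M1 = [[-E_qq/2 + F_pq - G_pp/2, E_p/2, F_p - E_q/2], [F_q - G_p/2, E, F], [G_q/2, F, G]] = [[-16/9, 1, 0], [-76/9, 25/9, 0], [0, 0, 361/9]]; det M1 = 102524/729
M2 = [[0, E_q/2, G_p/2], [E_q/2, E, F], [G_p/2, F, G]] = [[0, 0, 76/9], [0, 25/9, 0], [76/9, 0, 361/9]]; det M2 = -144400/729
det M1 - det M2 = 27436/81; K = 27436/81 / (9025/81)^2 = 324/11875


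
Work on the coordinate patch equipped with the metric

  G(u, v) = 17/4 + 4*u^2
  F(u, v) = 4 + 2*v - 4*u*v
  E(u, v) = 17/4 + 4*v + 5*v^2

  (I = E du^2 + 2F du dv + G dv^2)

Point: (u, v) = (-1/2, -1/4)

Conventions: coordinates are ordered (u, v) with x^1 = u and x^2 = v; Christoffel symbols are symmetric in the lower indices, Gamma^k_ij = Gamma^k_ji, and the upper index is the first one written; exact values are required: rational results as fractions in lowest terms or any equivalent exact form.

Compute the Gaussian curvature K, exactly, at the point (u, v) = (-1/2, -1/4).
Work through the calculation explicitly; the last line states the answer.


E = 57/16, F = 3, G = 21/4, EG - F^2 = 621/64 at the point
E_u = 0, E_v = 3/2, F_u = 1, F_v = 4, G_u = -4, G_v = 0
E_vv = 10, F_uv = -4, G_uu = 8
The intrinsic route: Brioschi's K = (det M1 - det M2)/(EG - F^2)^2.
M1 = [[-E_vv/2 + F_uv - G_uu/2, E_u/2, F_u - E_v/2], [F_v - G_u/2, E, F], [G_v/2, F, G]] = [[-13, 0, 1/4], [6, 57/16, 3], [0, 3, 21/4]]; det M1 = -7785/64
M2 = [[0, E_v/2, G_u/2], [E_v/2, E, F], [G_u/2, F, G]] = [[0, 3/4, -2], [3/4, 57/16, 3], [-2, 3, 21/4]]; det M2 = -1677/64
det M1 - det M2 = -1527/16; K = -1527/16 / (621/64)^2 = -130304/128547

Answer: K = -130304/128547


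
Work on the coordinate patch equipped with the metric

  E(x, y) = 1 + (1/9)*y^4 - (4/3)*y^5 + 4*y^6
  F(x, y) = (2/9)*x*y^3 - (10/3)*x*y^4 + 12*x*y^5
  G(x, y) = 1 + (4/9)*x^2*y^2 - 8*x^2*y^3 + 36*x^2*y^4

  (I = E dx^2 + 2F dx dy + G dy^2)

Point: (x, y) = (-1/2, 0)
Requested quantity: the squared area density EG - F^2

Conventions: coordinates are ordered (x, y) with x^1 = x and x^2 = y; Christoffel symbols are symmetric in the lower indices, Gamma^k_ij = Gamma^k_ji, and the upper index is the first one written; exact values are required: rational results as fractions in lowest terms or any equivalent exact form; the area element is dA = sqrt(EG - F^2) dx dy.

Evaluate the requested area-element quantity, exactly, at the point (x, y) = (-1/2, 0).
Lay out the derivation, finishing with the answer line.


E = 1, F = 0, G = 1; EG - F^2 = 1

Answer: EG - F^2 = 1


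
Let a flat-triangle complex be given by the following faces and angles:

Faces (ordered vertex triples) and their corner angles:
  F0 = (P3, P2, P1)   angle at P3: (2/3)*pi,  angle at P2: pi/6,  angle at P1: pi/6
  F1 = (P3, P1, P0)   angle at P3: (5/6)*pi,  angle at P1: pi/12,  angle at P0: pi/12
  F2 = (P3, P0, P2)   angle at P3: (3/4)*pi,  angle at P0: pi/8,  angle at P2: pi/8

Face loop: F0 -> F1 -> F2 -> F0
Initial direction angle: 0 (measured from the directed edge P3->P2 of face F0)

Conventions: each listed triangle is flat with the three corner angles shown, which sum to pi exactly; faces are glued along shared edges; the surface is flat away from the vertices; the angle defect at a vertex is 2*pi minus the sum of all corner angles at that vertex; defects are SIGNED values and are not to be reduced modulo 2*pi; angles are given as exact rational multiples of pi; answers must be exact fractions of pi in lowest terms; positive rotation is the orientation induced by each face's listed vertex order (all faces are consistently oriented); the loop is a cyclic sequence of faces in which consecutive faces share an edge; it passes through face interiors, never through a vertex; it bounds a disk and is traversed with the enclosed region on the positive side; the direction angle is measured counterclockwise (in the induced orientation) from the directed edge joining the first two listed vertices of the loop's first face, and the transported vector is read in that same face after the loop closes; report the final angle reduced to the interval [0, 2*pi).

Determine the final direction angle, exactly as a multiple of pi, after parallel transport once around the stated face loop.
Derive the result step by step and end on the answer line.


enclosed vertex P3: corner angles sum to (9/4)*pi, defect = 2*pi - (9/4)*pi = -pi/4
holonomy = initial angle + sum of enclosed defects (mod 2*pi), positive in the induced orientation
final angle = 0 - pi/4 = (7/4)*pi (mod 2*pi)

Answer: final direction angle = (7/4)*pi


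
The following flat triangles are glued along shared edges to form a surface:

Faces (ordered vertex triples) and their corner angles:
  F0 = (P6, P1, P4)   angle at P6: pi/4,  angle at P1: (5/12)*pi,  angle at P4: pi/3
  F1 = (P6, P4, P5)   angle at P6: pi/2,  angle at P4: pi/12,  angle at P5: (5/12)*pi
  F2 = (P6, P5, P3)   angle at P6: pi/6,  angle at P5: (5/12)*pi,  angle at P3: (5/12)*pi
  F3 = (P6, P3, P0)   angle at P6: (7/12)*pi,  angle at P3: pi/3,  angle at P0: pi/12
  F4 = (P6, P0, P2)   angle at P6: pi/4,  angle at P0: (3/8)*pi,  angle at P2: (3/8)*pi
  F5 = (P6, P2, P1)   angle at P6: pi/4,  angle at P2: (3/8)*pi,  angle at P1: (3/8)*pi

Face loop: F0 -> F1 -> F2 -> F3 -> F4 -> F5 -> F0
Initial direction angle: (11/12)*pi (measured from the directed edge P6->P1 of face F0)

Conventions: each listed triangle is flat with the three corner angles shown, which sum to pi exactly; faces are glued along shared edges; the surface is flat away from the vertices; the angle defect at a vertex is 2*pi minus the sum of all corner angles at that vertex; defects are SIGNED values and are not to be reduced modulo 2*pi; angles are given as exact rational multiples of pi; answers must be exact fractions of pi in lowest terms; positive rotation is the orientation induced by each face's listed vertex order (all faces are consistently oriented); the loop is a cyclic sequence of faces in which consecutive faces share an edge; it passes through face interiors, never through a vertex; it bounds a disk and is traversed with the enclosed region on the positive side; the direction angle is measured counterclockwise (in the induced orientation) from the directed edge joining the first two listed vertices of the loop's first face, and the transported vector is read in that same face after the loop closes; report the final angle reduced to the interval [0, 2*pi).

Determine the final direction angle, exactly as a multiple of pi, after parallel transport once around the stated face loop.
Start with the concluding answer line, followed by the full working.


Answer: final direction angle = (11/12)*pi

enclosed vertex P6: corner angles sum to 2*pi, defect = 2*pi - 2*pi = 0
final direction = starting direction + enclosed defect total, reduced mod 2*pi (induced orientation)
final angle = (11/12)*pi + 0 = (11/12)*pi (mod 2*pi)


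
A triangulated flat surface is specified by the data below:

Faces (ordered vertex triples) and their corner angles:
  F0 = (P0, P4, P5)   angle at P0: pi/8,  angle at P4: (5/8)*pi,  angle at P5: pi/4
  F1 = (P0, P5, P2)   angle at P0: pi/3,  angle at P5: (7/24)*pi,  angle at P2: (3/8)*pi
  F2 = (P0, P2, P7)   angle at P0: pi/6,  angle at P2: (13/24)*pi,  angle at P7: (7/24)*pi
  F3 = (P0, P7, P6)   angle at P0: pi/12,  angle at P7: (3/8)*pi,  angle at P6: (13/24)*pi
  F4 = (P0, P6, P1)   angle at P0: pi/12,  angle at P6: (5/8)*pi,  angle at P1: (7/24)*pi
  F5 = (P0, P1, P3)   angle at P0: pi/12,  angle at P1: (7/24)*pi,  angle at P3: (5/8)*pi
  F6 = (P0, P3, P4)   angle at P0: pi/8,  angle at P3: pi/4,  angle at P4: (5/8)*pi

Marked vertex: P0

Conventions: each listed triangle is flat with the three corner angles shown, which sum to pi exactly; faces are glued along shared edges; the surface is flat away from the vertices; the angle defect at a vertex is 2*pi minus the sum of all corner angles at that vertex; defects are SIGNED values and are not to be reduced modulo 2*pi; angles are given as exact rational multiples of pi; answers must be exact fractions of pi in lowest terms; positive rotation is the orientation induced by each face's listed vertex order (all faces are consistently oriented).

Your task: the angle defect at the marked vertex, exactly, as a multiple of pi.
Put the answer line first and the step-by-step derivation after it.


Answer: defect(P0) = pi

Sum of corner angles at P0: pi
defect = 2*pi - pi


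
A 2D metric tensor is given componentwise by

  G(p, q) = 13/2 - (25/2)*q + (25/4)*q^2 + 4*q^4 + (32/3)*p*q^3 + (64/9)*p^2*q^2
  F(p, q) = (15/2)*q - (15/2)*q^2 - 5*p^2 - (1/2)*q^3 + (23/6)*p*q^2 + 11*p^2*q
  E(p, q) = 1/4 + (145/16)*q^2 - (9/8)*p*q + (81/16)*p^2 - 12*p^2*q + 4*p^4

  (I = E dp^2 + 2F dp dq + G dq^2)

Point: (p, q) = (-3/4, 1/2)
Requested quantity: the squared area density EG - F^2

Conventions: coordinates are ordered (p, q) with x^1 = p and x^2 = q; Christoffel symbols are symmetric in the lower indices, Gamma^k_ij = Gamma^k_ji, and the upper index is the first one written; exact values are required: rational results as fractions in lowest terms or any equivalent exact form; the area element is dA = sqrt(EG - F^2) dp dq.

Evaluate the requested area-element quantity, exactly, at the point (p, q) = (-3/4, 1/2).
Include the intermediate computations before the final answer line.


E = 941/256, F = 11/8, G = 33/16; EG - F^2 = 23309/4096

Answer: EG - F^2 = 23309/4096


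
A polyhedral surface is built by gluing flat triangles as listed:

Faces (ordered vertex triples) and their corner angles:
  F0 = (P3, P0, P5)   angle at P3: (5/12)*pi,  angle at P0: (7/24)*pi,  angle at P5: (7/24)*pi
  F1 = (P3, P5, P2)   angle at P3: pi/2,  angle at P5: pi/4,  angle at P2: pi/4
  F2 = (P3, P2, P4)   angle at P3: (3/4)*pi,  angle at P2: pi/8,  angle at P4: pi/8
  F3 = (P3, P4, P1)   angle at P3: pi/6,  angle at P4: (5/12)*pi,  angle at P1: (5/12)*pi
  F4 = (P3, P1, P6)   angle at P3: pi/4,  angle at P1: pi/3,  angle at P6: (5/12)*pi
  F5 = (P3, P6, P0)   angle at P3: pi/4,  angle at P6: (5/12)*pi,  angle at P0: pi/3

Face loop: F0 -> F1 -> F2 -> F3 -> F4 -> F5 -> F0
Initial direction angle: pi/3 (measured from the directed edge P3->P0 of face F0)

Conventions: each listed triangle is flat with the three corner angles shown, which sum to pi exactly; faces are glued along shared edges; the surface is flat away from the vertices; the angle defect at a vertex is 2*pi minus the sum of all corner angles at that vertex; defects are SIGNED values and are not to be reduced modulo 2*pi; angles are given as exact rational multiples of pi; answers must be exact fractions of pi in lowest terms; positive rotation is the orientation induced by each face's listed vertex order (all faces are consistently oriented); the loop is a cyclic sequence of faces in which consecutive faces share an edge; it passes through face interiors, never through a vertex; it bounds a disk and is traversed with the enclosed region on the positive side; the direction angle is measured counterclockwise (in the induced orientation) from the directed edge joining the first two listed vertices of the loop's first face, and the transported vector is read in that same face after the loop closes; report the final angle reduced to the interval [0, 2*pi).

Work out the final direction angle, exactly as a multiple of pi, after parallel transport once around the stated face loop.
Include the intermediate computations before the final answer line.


enclosed vertex P3: corner angles sum to (7/3)*pi, defect = 2*pi - (7/3)*pi = -pi/3
holonomy = initial angle + sum of enclosed defects (mod 2*pi), positive in the induced orientation
final angle = pi/3 - pi/3 = 0 (mod 2*pi)

Answer: final direction angle = 0


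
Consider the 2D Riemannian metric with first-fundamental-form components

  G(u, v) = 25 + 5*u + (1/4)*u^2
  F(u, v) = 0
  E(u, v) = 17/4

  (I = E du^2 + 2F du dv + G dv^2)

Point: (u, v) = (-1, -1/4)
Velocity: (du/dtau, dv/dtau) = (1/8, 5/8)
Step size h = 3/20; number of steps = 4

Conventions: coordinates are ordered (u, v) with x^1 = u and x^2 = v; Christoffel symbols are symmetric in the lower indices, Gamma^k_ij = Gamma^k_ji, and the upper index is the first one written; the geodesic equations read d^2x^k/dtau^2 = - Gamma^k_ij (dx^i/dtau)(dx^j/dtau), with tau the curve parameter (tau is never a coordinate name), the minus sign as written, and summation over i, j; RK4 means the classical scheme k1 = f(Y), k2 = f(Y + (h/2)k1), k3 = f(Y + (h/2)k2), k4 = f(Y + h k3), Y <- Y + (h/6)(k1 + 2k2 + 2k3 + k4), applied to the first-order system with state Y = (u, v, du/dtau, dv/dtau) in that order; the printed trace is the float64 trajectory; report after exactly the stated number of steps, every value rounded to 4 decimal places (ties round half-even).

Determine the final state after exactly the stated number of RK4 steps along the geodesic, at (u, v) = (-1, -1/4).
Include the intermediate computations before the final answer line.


f(Y) = (du/dtau, dv/dtau, -Gamma^u_ij Y'^i Y'^j, -Gamma^v_ij Y'^i Y'^j) with the Gammas evaluated at the stage position; h = 0.150000; intermediate values shown to 6 dp
step 0: u = -1.0000, v = -0.2500, du/dtau = 0.1250, dv/dtau = 0.6250
step 1:
  k1: at (u, v) = (-1.000000, -0.250000), (du/dtau, dv/dtau) = (0.125000, 0.625000); Gamma_uuu = 0.000000, Gamma_uuv = 0.000000, Gamma_uvv = -0.529412, Gamma_vuu = 0.000000, Gamma_vuv = 0.111111, Gamma_vvv = 0.000000; k1 = (0.125000, 0.625000, 0.206801, -0.017361)
  k2: at (u, v) = (-0.990625, -0.203125), (du/dtau, dv/dtau) = (0.140510, 0.623698); Gamma_uuu = 0.000000, Gamma_uuv = 0.000000, Gamma_uvv = -0.529963, Gamma_vuu = 0.000000, Gamma_vuv = 0.110995, Gamma_vvv = 0.000000; k2 = (0.140510, 0.623698, 0.206155, -0.019454)
  k3: at (u, v) = (-0.989462, -0.203223), (du/dtau, dv/dtau) = (0.140462, 0.623541); Gamma_uuu = 0.000000, Gamma_uuv = 0.000000, Gamma_uvv = -0.530032, Gamma_vuu = 0.000000, Gamma_vuv = 0.110981, Gamma_vvv = 0.000000; k3 = (0.140462, 0.623541, 0.206078, -0.019440)
  k4: at (u, v) = (-0.978931, -0.156469), (du/dtau, dv/dtau) = (0.155912, 0.622084); Gamma_uuu = 0.000000, Gamma_uuv = 0.000000, Gamma_uvv = -0.530651, Gamma_vuu = 0.000000, Gamma_vuv = 0.110852, Gamma_vvv = 0.000000; k4 = (0.155912, 0.622084, 0.205356, -0.021503)
  Y <- Y + (h/6)(k1 + 2k2 + 2k3 + k4): u = -0.9789, v = -0.1565, du/dtau = 0.1559, dv/dtau = 0.6221
step 2:
  k1: at (u, v) = (-0.978929, -0.156461), (du/dtau, dv/dtau) = (0.155916, 0.622084); Gamma_uuu = 0.000000, Gamma_uuv = 0.000000, Gamma_uvv = -0.530651, Gamma_vuu = 0.000000, Gamma_vuv = 0.110852, Gamma_vvv = 0.000000; k1 = (0.155916, 0.622084, 0.205356, -0.021504)
  k2: at (u, v) = (-0.967235, -0.109805), (du/dtau, dv/dtau) = (0.171317, 0.620471); Gamma_uuu = 0.000000, Gamma_uuv = 0.000000, Gamma_uvv = -0.531339, Gamma_vuu = 0.000000, Gamma_vuv = 0.110708, Gamma_vvv = 0.000000; k2 = (0.171317, 0.620471, 0.204557, -0.023536)
  k3: at (u, v) = (-0.966080, -0.109926), (du/dtau, dv/dtau) = (0.171257, 0.620318); Gamma_uuu = 0.000000, Gamma_uuv = 0.000000, Gamma_uvv = -0.531407, Gamma_vuu = 0.000000, Gamma_vuv = 0.110694, Gamma_vvv = 0.000000; k3 = (0.171257, 0.620318, 0.204483, -0.023519)
  k4: at (u, v) = (-0.953240, -0.063413), (du/dtau, dv/dtau) = (0.186588, 0.618556); Gamma_uuu = 0.000000, Gamma_uuv = 0.000000, Gamma_uvv = -0.532162, Gamma_vuu = 0.000000, Gamma_vuv = 0.110537, Gamma_vvv = 0.000000; k4 = (0.186588, 0.618556, 0.203611, -0.025515)
  Y <- Y + (h/6)(k1 + 2k2 + 2k3 + k4): u = -0.9532, v = -0.0634, du/dtau = 0.1866, dv/dtau = 0.6186
step 3:
  k1: at (u, v) = (-0.953237, -0.063406), (du/dtau, dv/dtau) = (0.186592, 0.618555); Gamma_uuu = 0.000000, Gamma_uuv = 0.000000, Gamma_uvv = -0.532163, Gamma_vuu = 0.000000, Gamma_vuv = 0.110537, Gamma_vvv = 0.000000; k1 = (0.186592, 0.618555, 0.203611, -0.025516)
  k2: at (u, v) = (-0.939243, -0.017014), (du/dtau, dv/dtau) = (0.201863, 0.616642); Gamma_uuu = 0.000000, Gamma_uuv = 0.000000, Gamma_uvv = -0.532986, Gamma_vuu = 0.000000, Gamma_vuv = 0.110366, Gamma_vvv = 0.000000; k2 = (0.201863, 0.616642, 0.202666, -0.027476)
  k3: at (u, v) = (-0.938098, -0.017157), (du/dtau, dv/dtau) = (0.201792, 0.616495); Gamma_uuu = 0.000000, Gamma_uuv = 0.000000, Gamma_uvv = -0.533053, Gamma_vuu = 0.000000, Gamma_vuv = 0.110352, Gamma_vvv = 0.000000; k3 = (0.201792, 0.616495, 0.202595, -0.027456)
  k4: at (u, v) = (-0.922969, 0.029069), (du/dtau, dv/dtau) = (0.216981, 0.614437); Gamma_uuu = 0.000000, Gamma_uuv = 0.000000, Gamma_uvv = -0.533943, Gamma_vuu = 0.000000, Gamma_vuv = 0.110168, Gamma_vvv = 0.000000; k4 = (0.216981, 0.614437, 0.201581, -0.029376)
  Y <- Y + (h/6)(k1 + 2k2 + 2k3 + k4): u = -0.9230, v = 0.0291, du/dtau = 0.2170, dv/dtau = 0.6144
step 4:
  k1: at (u, v) = (-0.922965, 0.029076), (du/dtau, dv/dtau) = (0.216985, 0.614437); Gamma_uuu = 0.000000, Gamma_uuv = 0.000000, Gamma_uvv = -0.533943, Gamma_vuu = 0.000000, Gamma_vuv = 0.110168, Gamma_vvv = 0.000000; k1 = (0.216985, 0.614437, 0.201581, -0.029376)
  k2: at (u, v) = (-0.906691, 0.075159), (du/dtau, dv/dtau) = (0.232103, 0.612233); Gamma_uuu = 0.000000, Gamma_uuv = 0.000000, Gamma_uvv = -0.534901, Gamma_vuu = 0.000000, Gamma_vuv = 0.109971, Gamma_vvv = 0.000000; k2 = (0.232103, 0.612233, 0.200497, -0.031254)
  k3: at (u, v) = (-0.905558, 0.074994), (du/dtau, dv/dtau) = (0.232022, 0.612092); Gamma_uuu = 0.000000, Gamma_uuv = 0.000000, Gamma_uvv = -0.534967, Gamma_vuu = 0.000000, Gamma_vuv = 0.109957, Gamma_vvv = 0.000000; k3 = (0.232022, 0.612092, 0.200429, -0.031232)
  k4: at (u, v) = (-0.888162, 0.120890), (du/dtau, dv/dtau) = (0.247049, 0.609752); Gamma_uuu = 0.000000, Gamma_uuv = 0.000000, Gamma_uvv = -0.535990, Gamma_vuu = 0.000000, Gamma_vuv = 0.109747, Gamma_vvv = 0.000000; k4 = (0.247049, 0.609752, 0.199280, -0.033064)
  Y <- Y + (h/6)(k1 + 2k2 + 2k3 + k4): u = -0.8882, v = 0.1209, du/dtau = 0.2471, dv/dtau = 0.6098

Answer: u = -0.8882, v = 0.1209, du/dtau = 0.2471, dv/dtau = 0.6098


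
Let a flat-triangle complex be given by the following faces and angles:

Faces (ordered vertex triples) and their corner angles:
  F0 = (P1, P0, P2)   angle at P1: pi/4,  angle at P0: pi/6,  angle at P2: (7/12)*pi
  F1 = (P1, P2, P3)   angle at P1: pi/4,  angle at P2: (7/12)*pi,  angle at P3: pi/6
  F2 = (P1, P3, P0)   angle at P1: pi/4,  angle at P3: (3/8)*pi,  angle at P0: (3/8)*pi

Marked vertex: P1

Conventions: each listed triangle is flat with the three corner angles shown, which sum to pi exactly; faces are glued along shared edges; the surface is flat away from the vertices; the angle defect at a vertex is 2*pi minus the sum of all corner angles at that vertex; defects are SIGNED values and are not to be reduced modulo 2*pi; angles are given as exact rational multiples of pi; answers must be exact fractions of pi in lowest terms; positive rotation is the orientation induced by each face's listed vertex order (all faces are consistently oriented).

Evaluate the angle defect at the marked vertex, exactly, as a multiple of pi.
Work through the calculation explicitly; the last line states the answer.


Sum of corner angles at P1: (3/4)*pi
defect = 2*pi - (3/4)*pi

Answer: defect(P1) = (5/4)*pi


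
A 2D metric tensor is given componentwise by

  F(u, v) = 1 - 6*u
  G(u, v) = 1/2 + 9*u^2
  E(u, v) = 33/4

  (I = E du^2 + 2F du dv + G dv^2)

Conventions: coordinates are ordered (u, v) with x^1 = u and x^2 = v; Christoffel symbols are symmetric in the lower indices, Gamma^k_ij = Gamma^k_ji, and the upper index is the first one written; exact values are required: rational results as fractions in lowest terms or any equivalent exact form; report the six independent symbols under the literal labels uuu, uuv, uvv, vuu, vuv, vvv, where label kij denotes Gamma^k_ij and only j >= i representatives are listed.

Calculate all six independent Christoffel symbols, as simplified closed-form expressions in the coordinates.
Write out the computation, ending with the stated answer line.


E = 33/4; F = 1 - 6*u; G = 1/2 + 9*u^2
Gamma^k_ij = (1/2) g^{kl} (d_i g_jl + d_j g_il - d_l g_ij), with g^inv = (1/(EG-F^2)) [[G, -F], [-F, E]]
first partials: E_u = 0, E_v = 0, F_u = -6, F_v = 0, G_u = 18*u, G_v = 0
D = EG - F^2 = 25/8 + 12*u + (153/4)*u^2
expanded: Gamma^u_uu = (G E_u - 2F F_u + F E_v)/(2D), Gamma^u_uv = (G E_v - F G_u)/(2D), Gamma^u_vv = (2G F_v - G G_u - F G_v)/(2D), Gamma^v_uu = (2E F_u - E E_v - F E_u)/(2D), Gamma^v_uv = (E G_u - F E_v)/(2D), Gamma^v_vv = (E G_v - 2F F_v + F G_u)/(2D); substitute and cancel common factors

Answer: Gamma_uuu = (48 - 288*u)/(306*u^2 + 96*u + 25), Gamma_uuv = (432*u^2 - 72*u)/(306*u^2 + 96*u + 25), Gamma_uvv = (-648*u^3 - 36*u)/(306*u^2 + 96*u + 25), Gamma_vuu = -396/(306*u^2 + 96*u + 25), Gamma_vuv = 594*u/(306*u^2 + 96*u + 25), Gamma_vvv = (-432*u^2 + 72*u)/(306*u^2 + 96*u + 25)


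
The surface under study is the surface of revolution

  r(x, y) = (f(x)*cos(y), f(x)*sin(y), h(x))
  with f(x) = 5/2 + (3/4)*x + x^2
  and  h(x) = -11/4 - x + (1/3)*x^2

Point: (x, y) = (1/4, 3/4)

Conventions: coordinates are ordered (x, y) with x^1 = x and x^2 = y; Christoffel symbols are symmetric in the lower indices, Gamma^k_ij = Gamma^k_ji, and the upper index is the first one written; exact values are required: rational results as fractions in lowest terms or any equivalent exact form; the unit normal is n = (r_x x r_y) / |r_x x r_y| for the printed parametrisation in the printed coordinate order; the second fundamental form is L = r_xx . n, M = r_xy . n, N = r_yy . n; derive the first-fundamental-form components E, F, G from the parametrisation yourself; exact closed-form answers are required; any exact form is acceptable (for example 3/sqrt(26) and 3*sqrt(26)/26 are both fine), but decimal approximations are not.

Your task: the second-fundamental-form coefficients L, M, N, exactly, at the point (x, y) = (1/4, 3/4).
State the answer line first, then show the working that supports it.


Answer: L = 6*sqrt(13)/13, M = 0, N = -11*sqrt(13)/26

f = 11/4, f' = 5/4, f'' = 2, h' = -5/6, h'' = 2/3
E = 325/144, F = 0, G = 121/16; answer radicand W^2 = 325/144
unnormalised second-form numerators: l = 5/2, m = 0, n = -55/24; L = l/sqrt(325/144), and similarly M = m/sqrt(W^2), N = n/sqrt(W^2)


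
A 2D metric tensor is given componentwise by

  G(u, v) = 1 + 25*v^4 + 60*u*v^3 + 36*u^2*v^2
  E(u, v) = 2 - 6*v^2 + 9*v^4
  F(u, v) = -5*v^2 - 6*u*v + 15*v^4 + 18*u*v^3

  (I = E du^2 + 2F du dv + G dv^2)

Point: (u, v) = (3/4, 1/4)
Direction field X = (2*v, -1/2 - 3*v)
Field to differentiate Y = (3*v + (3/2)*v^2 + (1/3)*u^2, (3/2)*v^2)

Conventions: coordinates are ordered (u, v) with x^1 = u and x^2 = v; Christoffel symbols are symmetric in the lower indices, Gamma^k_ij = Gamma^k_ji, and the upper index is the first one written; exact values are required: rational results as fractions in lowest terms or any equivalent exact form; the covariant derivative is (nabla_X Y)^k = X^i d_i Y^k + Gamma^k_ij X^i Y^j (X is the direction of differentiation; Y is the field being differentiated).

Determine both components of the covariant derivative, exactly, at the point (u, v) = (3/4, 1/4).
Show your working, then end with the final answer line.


E = 425/256, F = -299/256, G = 785/256 at the point
E_u = 0, E_v = -39/16, F_u = -39/32, F_v = -113/32, G_u = 69/16, G_v = 161/8
EG - F^2 = 477/128;  g^inv = (128/477) * [[785/256, 299/256], [299/256, 425/256]]
first-kind symbols [ij,l] = (1/2)(d_i g_jl + d_j g_il - d_l g_ij): [uu,u] = E_u/2 = 0, [uu,v] = F_u - E_v/2 = 0, [uv,u] = E_v/2 = -39/32, [uv,v] = G_u/2 = 69/32, [vv,u] = F_v - G_u/2 = -91/16, [vv,v] = G_v/2 = 161/16
Gamma^u_ij = (G*[ij,u] - F*[ij,v])/(EG - F^2), Gamma^v_ij = (E*[ij,v] - F*[ij,u])/(EG - F^2)
Gamma_uuu = 0, Gamma_uuv = -52/159, Gamma_uvv = -728/477, Gamma_vuu = 0, Gamma_vuv = 92/159, Gamma_vvv = 1288/477
X = (1/2, -5/4), Y = (33/32, 3/32) at the point

Answer: (nabla_X Y)^u = -19601/5088, (nabla_X Y)^v = -10037/5088


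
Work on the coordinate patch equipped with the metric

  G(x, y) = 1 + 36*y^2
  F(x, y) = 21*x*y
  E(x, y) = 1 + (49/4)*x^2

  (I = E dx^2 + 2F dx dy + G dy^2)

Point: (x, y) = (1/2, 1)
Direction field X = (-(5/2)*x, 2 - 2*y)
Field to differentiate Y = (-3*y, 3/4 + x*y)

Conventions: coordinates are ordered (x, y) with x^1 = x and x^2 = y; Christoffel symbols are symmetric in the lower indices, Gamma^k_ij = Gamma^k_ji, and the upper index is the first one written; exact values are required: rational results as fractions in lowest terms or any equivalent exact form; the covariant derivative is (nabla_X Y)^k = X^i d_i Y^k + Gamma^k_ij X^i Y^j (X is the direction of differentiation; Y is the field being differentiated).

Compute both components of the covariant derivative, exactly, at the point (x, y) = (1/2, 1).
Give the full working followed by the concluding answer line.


E = 65/16, F = 21/2, G = 37 at the point
E_x = 49/4, E_y = 0, F_x = 21, F_y = 21/2, G_x = 0, G_y = 72
EG - F^2 = 641/16;  g^inv = (16/641) * [[37, -21/2], [-21/2, 65/16]]
first-kind symbols [ij,l] = (1/2)(d_i g_jl + d_j g_il - d_l g_ij): [xx,x] = E_x/2 = 49/8, [xx,y] = F_x - E_y/2 = 21, [xy,x] = E_y/2 = 0, [xy,y] = G_x/2 = 0, [yy,x] = F_y - G_x/2 = 21/2, [yy,y] = G_y/2 = 36
Gamma^x_ij = (G*[ij,x] - F*[ij,y])/(EG - F^2), Gamma^y_ij = (E*[ij,y] - F*[ij,x])/(EG - F^2)
Gamma_xxx = 98/641, Gamma_xxy = 0, Gamma_xyy = 168/641, Gamma_yxx = 336/641, Gamma_yxy = 0, Gamma_yyy = 576/641
X = (-5/4, 0), Y = (-3, 5/4) at the point

Answer: (nabla_X Y)^x = 735/1282, (nabla_X Y)^y = 1835/2564


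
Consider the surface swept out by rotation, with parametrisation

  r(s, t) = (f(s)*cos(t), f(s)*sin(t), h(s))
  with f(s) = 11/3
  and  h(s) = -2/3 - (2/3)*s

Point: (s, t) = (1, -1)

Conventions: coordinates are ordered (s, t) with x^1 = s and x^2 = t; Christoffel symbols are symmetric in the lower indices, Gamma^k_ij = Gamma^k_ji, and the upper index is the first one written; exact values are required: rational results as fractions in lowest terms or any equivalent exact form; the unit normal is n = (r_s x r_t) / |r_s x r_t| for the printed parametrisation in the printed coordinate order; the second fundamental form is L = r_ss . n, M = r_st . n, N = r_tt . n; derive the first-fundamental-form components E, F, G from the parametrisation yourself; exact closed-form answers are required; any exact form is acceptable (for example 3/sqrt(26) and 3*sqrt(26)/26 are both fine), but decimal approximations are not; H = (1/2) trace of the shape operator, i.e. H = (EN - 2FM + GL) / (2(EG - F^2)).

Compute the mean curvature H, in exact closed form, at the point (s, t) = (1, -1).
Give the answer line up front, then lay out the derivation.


Answer: H = -3/22

f = 11/3, f' = 0, f'' = 0, h' = -2/3, h'' = 0
E = 4/9, F = 0, G = 121/9; answer radicand W^2 = 4/9
unnormalised second-form numerators: l = 0, m = 0, n = -22/9; L = l/sqrt(4/9), and similarly M = m/sqrt(W^2), N = n/sqrt(W^2)
H = (E*n - 2*F*m + G*l) / (2*(EG - F^2)*sqrt(W^2)); E*n - 2*F*m + G*l = -88/81, EG - F^2 = 484/81, so H = (-1/11)/sqrt(4/9)


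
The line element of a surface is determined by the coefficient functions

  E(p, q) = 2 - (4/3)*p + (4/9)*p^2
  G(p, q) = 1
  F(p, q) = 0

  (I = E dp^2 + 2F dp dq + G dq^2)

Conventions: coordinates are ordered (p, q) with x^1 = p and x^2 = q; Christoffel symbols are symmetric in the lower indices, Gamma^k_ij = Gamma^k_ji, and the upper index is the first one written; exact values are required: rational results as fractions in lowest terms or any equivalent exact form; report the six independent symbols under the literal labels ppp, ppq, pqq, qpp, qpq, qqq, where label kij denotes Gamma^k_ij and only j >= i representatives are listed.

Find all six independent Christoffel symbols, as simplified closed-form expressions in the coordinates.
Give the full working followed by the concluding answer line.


E = 2 - (4/3)*p + (4/9)*p^2; F = 0; G = 1
Gamma^k_ij = (1/2) g^{kl} (d_i g_jl + d_j g_il - d_l g_ij), with g^inv = (1/(EG-F^2)) [[G, -F], [-F, E]]
first partials: E_p = -4/3 + (8/9)*p, E_q = 0, F_p = 0, F_q = 0, G_p = 0, G_q = 0
D = EG - F^2 = 2 - (4/3)*p + (4/9)*p^2
expanded: Gamma^p_pp = (G E_p - 2F F_p + F E_q)/(2D), Gamma^p_pq = (G E_q - F G_p)/(2D), Gamma^p_qq = (2G F_q - G G_p - F G_q)/(2D), Gamma^q_pp = (2E F_p - E E_q - F E_p)/(2D), Gamma^q_pq = (E G_p - F E_q)/(2D), Gamma^q_qq = (E G_q - 2F F_q + F G_p)/(2D); substitute and cancel common factors

Answer: Gamma_ppp = (2*p - 3)/(2*p^2 - 6*p + 9), Gamma_ppq = 0, Gamma_pqq = 0, Gamma_qpp = 0, Gamma_qpq = 0, Gamma_qqq = 0


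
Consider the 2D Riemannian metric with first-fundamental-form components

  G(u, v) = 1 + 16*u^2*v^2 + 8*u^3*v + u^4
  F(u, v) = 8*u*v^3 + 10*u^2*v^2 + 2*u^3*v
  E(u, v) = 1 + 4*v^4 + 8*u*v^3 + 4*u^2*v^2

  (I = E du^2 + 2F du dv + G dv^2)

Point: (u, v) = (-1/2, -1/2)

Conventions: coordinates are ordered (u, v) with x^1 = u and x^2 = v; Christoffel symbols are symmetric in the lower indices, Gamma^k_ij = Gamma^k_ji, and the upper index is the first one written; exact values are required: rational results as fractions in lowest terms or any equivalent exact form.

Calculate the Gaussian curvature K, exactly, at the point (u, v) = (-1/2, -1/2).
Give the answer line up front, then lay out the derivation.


Answer: K = -1792/3249

E = 2, F = 5/4, G = 41/16, EG - F^2 = 57/16 at the point
E_u = -2, E_v = -6, F_u = -17/4, F_v = -23/4, G_u = -15/2, G_v = -5
E_vv = 26, F_uv = 35/2, G_uu = 23
By Brioschi, K is (det M1 - det M2) divided by (EG - F^2) squared.
M1 = [[-E_vv/2 + F_uv - G_uu/2, E_u/2, F_u - E_v/2], [F_v - G_u/2, E, F], [G_v/2, F, G]] = [[-7, -1, -5/4], [-2, 2, 5/4], [-5/2, 5/4, 41/16]]; det M1 = -481/16
M2 = [[0, E_v/2, G_u/2], [E_v/2, E, F], [G_u/2, F, G]] = [[0, -3, -15/4], [-3, 2, 5/4], [-15/4, 5/4, 41/16]]; det M2 = -369/16
det M1 - det M2 = -7; K = -7 / (57/16)^2 = -1792/3249


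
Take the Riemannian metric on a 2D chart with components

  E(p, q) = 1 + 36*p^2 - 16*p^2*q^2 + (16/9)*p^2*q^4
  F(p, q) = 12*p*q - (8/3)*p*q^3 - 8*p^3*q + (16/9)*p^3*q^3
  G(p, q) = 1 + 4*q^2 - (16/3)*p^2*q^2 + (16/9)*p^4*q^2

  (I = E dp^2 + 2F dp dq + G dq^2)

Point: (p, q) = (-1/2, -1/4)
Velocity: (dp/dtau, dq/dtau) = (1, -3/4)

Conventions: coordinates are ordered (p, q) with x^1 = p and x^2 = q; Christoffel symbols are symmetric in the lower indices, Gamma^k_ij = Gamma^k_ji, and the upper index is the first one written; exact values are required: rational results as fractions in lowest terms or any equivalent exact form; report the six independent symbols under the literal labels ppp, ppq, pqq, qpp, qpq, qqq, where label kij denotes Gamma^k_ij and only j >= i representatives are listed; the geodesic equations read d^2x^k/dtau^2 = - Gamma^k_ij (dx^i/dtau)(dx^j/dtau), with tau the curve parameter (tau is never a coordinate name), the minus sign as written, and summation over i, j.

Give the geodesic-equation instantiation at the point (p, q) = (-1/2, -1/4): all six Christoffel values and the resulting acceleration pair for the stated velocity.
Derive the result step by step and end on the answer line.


E = 5617/576, F = 355/288, G = 169/144 at the point
E_p = -5041/144, E_q = 71/36, F_p = -71/48, F_q = -115/24, G_p = 5/18, G_q = -25/18
EG - F^2 = 5717/576;  g^inv = (576/5717) * [[169/144, -355/288], [-355/288, 5617/576]]
first-kind symbols [ij,l] = (1/2)(d_i g_jl + d_j g_il - d_l g_ij): [pp,p] = E_p/2 = -5041/288, [pp,q] = F_p - E_q/2 = -355/144, [pq,p] = E_q/2 = 71/72, [pq,q] = G_p/2 = 5/36, [qq,p] = F_q - G_p/2 = -355/72, [qq,q] = G_q/2 = -25/36
Gamma^p_ij = (G*[ij,p] - F*[ij,q])/(EG - F^2), Gamma^q_ij = (E*[ij,q] - F*[ij,p])/(EG - F^2)
Gamma_ppp = -10082/5717, Gamma_ppq = 568/5717, Gamma_pqq = -2840/5717, Gamma_qpp = -1420/5717, Gamma_qpq = 80/5717, Gamma_qqq = -400/5717
d^2p/dtau^2 = -(Gamma_ppp*(1)^2 + 2*Gamma_ppq*(1)*(-3/4) + Gamma_pqq*(-3/4)^2) = 25063/11434
d^2q/dtau^2 = -(Gamma_qpp*(1)^2 + 2*Gamma_qpq*(1)*(-3/4) + Gamma_qqq*(-3/4)^2) = 1765/5717

Answer: Gamma_ppp = -10082/5717, Gamma_ppq = 568/5717, Gamma_pqq = -2840/5717, Gamma_qpp = -1420/5717, Gamma_qpq = 80/5717, Gamma_qqq = -400/5717; accelerations (d^2p/dtau^2, d^2q/dtau^2) = (25063/11434, 1765/5717)


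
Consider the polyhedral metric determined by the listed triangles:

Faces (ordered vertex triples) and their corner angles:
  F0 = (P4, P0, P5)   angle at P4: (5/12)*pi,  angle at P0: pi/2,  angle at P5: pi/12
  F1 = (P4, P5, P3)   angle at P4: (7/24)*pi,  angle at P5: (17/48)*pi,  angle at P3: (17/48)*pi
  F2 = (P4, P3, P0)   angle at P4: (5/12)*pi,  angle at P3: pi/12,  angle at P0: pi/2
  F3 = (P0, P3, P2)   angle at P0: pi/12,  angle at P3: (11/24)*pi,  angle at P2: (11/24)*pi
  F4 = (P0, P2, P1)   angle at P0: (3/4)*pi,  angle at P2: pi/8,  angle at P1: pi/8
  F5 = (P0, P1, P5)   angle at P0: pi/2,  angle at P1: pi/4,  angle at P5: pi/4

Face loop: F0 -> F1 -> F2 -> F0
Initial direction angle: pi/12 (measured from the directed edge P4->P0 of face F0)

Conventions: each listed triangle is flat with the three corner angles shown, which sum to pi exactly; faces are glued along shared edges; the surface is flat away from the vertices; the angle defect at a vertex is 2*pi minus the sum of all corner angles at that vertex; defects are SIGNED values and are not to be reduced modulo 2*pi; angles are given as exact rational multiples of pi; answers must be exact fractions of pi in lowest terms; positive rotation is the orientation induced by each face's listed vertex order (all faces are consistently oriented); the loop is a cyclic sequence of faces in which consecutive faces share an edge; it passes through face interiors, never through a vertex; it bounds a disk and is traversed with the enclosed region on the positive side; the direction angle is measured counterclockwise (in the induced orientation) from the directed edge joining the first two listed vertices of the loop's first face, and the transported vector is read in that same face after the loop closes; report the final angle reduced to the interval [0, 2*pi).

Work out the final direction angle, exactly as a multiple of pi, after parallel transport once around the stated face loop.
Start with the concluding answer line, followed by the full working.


Answer: final direction angle = (23/24)*pi

enclosed vertex P4: corner angles sum to (9/8)*pi, defect = 2*pi - (9/8)*pi = (7/8)*pi
final direction = starting direction + enclosed defect total, reduced mod 2*pi (induced orientation)
final angle = pi/12 + (7/8)*pi = (23/24)*pi (mod 2*pi)


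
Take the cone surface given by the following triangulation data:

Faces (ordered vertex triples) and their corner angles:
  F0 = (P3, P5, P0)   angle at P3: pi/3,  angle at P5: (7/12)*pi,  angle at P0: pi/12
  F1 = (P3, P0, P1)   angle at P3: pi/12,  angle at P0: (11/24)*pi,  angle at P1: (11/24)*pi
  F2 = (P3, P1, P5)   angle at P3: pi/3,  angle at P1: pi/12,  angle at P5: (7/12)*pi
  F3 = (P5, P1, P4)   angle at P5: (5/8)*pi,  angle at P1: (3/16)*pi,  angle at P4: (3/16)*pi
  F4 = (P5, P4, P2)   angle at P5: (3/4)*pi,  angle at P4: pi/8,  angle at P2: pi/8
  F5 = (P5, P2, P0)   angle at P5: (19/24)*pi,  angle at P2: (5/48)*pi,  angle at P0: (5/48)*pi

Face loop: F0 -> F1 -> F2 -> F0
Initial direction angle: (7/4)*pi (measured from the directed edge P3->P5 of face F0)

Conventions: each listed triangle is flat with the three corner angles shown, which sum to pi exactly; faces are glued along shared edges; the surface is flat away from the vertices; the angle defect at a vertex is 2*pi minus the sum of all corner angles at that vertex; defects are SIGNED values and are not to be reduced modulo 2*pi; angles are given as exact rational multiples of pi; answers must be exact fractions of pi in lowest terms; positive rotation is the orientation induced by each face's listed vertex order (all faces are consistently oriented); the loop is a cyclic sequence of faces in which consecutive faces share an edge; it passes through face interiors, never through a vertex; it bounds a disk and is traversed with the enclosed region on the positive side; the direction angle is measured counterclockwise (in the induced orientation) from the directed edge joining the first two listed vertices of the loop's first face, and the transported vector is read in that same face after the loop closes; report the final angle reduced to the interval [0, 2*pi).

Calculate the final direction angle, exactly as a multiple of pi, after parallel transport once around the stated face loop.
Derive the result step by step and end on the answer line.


enclosed vertex P3: corner angles sum to (3/4)*pi, defect = 2*pi - (3/4)*pi = (5/4)*pi
by Gauss-Bonnet the loop rotates the vector by the enclosed defect sum (positive orientation, mod 2*pi)
final angle = (7/4)*pi + (5/4)*pi = pi (mod 2*pi)

Answer: final direction angle = pi


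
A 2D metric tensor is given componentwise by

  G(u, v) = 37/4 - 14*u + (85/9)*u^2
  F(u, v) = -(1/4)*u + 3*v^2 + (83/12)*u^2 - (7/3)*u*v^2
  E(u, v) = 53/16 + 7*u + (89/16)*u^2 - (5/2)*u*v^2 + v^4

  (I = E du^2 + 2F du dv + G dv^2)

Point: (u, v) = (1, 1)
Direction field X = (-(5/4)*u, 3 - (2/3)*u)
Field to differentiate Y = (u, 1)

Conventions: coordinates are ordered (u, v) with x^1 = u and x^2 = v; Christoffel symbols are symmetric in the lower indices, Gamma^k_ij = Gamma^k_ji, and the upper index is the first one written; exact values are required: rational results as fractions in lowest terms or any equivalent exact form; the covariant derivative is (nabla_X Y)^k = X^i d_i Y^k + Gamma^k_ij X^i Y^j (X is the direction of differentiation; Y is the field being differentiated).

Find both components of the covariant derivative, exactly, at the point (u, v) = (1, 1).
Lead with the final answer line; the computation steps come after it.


Answer: (nabla_X Y)^u = 659387/852552, (nabla_X Y)^v = -813541/142092

E = 115/8, F = 22/3, G = 169/36 at the point
E_u = 125/8, E_v = -1, F_u = 45/4, F_v = 4/3, G_u = 44/9, G_v = 0
EG - F^2 = 3947/288;  g^inv = (288/3947) * [[169/36, -22/3], [-22/3, 115/8]]
first-kind symbols [ij,l] = (1/2)(d_i g_jl + d_j g_il - d_l g_ij): [uu,u] = E_u/2 = 125/16, [uu,v] = F_u - E_v/2 = 47/4, [uv,u] = E_v/2 = -1/2, [uv,v] = G_u/2 = 22/9, [vv,u] = F_v - G_u/2 = -10/9, [vv,v] = G_v/2 = 0
Gamma^u_ij = (G*[ij,u] - F*[ij,v])/(EG - F^2), Gamma^v_ij = (E*[ij,v] - F*[ij,u])/(EG - F^2)
Gamma_uuu = -28507/7894, Gamma_uuv = -17516/11841, Gamma_uvv = -13520/35523, Gamma_vuu = 32145/3947, Gamma_vuv = 11176/3947, Gamma_vvv = 7040/11841
X = (-5/4, 7/3), Y = (1, 1) at the point
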